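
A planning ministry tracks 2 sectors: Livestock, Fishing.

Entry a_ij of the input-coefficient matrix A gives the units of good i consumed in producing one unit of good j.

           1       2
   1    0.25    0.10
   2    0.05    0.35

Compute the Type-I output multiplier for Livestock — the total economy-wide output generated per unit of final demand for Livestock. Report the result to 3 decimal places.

m_1 = 1.451

I − A =
  [   0.75    -0.10]
  [  -0.05     0.65]
det(I−A) = (0.75)(0.65) − (-0.10)(-0.05) = 0.4825
adj(I−A) = [[0.65, 0.10], [0.05, 0.75]]
(I − A)⁻¹ = adj(I−A) / det(I−A) ≈
  [   1.3472     0.2073]
  [   0.1036     1.5544]
The output multiplier for sector j is the column-j sum of the Leontief inverse (I − A)⁻¹ = adj(I−A) / det(I−A).
Column 1 of adj(I−A): (0.65, 0.05); det(I−A) = 0.4825.
m_1 = (0.65 + 0.05) / 0.4825 = 0.70 / 0.4825 ≈ 1.451.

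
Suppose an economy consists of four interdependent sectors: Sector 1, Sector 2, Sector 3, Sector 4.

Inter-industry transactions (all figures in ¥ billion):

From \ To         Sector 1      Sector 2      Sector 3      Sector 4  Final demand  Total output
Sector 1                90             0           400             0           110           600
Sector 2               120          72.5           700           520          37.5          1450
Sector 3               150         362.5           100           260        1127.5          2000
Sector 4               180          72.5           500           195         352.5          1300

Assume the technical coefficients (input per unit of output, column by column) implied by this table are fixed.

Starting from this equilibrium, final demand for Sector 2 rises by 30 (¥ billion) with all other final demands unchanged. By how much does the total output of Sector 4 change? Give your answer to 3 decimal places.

Δx_4 = 7.188

Technical coefficients a_ij = z_ij / X_j:
  a_11 = 90/600 = 0.15, a_21 = 120/600 = 0.20, a_31 = 150/600 = 0.25, a_41 = 180/600 = 0.30
  a_12 = 0/1450 = 0.00, a_22 = 72.5/1450 = 0.05, a_32 = 362.5/1450 = 0.25, a_42 = 72.5/1450 = 0.05
  a_13 = 400/2000 = 0.20, a_23 = 700/2000 = 0.35, a_33 = 100/2000 = 0.05, a_43 = 500/2000 = 0.25
  a_14 = 0/1300 = 0.00, a_24 = 520/1300 = 0.40, a_34 = 260/1300 = 0.20, a_44 = 195/1300 = 0.15
I − A =
  [   0.85     0.00    -0.20     0.00]
  [  -0.20     0.95    -0.35    -0.40]
  [  -0.25    -0.25     0.95    -0.20]
  [  -0.30    -0.05    -0.25     0.85]
Compute the cofactors C_ij = (−1)^(i+j)·(3×3 minor ij) of I−A; the adjugate is their transpose:
adj(I−A) = Cᵀ =
  [ 0.597750   0.044500   0.157500   0.058000]
  [ 0.385875   0.589375   0.395875   0.370500]
  [ 0.328375   0.189125   0.669375   0.246500]
  [ 0.330250   0.106000   0.275750   0.635250]
det(I−A) = Σ_j (I−A)_1j·C_1j = (0.85)(0.597750) + (0.00)(0.385875) + (-0.20)(0.328375) + (0.00)(0.330250) = 0.4424125
(I − A)⁻¹ = adj(I−A) / det(I−A) ≈
  [   1.3511     0.1006     0.3560     0.1311]
  [   0.8722     1.3322     0.8948     0.8375]
  [   0.7422     0.4275     1.5130     0.5572]
  [   0.7465     0.2396     0.6233     1.4359]
Δx = (I − A)⁻¹ Δd with Δd having +30 in the Sector 2 component and 0 elsewhere.
So Δx_4 = L_42 · (+30), where L_42 = adj(I−A)_42 / det(I−A) = 0.106000 / 0.4424125.
Δx_4 = 0.106000 × (+30) / 0.4424125 = 3.18 / 0.4424125 ≈ 7.188.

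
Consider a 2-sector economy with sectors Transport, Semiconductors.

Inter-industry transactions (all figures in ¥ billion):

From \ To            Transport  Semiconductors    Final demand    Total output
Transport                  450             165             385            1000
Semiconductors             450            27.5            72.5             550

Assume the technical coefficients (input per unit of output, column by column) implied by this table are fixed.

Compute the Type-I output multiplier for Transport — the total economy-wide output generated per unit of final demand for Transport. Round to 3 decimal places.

Technical coefficients a_ij = z_ij / X_j:
  a_TT = 450/1000 = 0.45, a_ST = 450/1000 = 0.45
  a_TS = 165/550 = 0.30, a_SS = 27.5/550 = 0.05
I − A =
  [   0.55    -0.30]
  [  -0.45     0.95]
det(I−A) = (0.55)(0.95) − (-0.30)(-0.45) = 0.3875
adj(I−A) = [[0.95, 0.30], [0.45, 0.55]]
(I − A)⁻¹ = adj(I−A) / det(I−A) ≈
  [   2.4516     0.7742]
  [   1.1613     1.4194]
The output multiplier for sector j is the column-j sum of the Leontief inverse (I − A)⁻¹ = adj(I−A) / det(I−A).
Column T of adj(I−A): (0.95, 0.45); det(I−A) = 0.3875.
m_T = (0.95 + 0.45) / 0.3875 = 1.40 / 0.3875 ≈ 3.613.

m_T = 3.613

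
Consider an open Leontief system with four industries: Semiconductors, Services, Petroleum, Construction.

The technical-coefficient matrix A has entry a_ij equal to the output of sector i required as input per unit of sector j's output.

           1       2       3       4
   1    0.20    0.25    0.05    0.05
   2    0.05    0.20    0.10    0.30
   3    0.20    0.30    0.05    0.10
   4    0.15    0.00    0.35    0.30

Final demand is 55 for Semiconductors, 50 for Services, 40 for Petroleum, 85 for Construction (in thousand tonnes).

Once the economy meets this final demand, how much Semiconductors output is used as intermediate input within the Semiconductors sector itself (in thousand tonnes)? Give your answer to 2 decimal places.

I − A =
  [   0.80    -0.25    -0.05    -0.05]
  [  -0.05     0.80    -0.10    -0.30]
  [  -0.20    -0.30     0.95    -0.10]
  [  -0.15     0.00    -0.35     0.70]
Compute the cofactors C_ij = (−1)^(i+j)·(3×3 minor ij) of I−A; the adjugate is their transpose:
adj(I−A) = Cᵀ =
  [ 0.451500   0.173250   0.085750   0.118750]
  [ 0.110750   0.485625   0.144125   0.236625]
  [ 0.148000   0.204500   0.422000   0.158500]
  [ 0.170750   0.139375   0.229375   0.558375]
det(I−A) = Σ_j (I−A)_1j·C_1j = (0.80)(0.451500) + (-0.25)(0.110750) + (-0.05)(0.148000) + (-0.05)(0.170750) = 0.317575
(I − A)⁻¹ = adj(I−A) / det(I−A) ≈
  [   1.4217     0.5455     0.2700     0.3739]
  [   0.3487     1.5292     0.4538     0.7451]
  [   0.4660     0.6439     1.3288     0.4991]
  [   0.5377     0.4389     0.7223     1.7582]
First solve x = (I − A)⁻¹ d = adj(I−A)·d / det(I−A); in particular x_1 = (0.451500·55 + 0.173250·50 + 0.085750·40 + 0.118750·85) / 0.317575 = 47.01875 / 0.317575 ≈ 148.0556.
Intermediate flow from 1 to 1: z_11 = a_11 · x_1 = 0.20 × 47.01875 / 0.317575 = 9.40375 / 0.317575 ≈ 29.61.

z_11 = 29.61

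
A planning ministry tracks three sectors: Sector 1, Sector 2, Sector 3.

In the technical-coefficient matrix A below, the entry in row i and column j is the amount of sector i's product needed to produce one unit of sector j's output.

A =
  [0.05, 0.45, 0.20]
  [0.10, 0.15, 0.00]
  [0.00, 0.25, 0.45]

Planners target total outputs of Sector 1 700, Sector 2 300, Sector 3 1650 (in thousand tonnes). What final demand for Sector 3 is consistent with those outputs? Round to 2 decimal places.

d_3 = 832.50

I − A =
  [   0.95    -0.45    -0.20]
  [  -0.10     0.85     0.00]
  [   0.00    -0.25     0.55]
d = (I − A) x:
  d_1 = (+0.95)·700 + (-0.45)·300 + (-0.20)·1650 = 200.00
  d_2 = (-0.10)·700 + (+0.85)·300 + (+0.00)·1650 = 185.00
  d_3 = (+0.00)·700 + (-0.25)·300 + (+0.55)·1650 = 832.50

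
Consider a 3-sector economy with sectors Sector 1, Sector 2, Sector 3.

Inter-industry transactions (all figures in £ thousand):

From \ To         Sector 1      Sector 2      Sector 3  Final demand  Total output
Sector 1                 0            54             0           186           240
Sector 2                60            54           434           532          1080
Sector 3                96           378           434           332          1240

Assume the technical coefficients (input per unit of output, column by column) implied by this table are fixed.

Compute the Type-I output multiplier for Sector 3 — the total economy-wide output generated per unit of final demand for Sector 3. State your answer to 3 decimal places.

Technical coefficients a_ij = z_ij / X_j:
  a_11 = 0/240 = 0.00, a_21 = 60/240 = 0.25, a_31 = 96/240 = 0.40
  a_12 = 54/1080 = 0.05, a_22 = 54/1080 = 0.05, a_32 = 378/1080 = 0.35
  a_13 = 0/1240 = 0.00, a_23 = 434/1240 = 0.35, a_33 = 434/1240 = 0.35
I − A =
  [   1.00    -0.05     0.00]
  [  -0.25     0.95    -0.35]
  [  -0.40    -0.35     0.65]
Cofactors of I−A, C_ij = (−1)^(i+j)·(minor ij) (rows/columns in the sector order above):
  C_11 = (0.95)(0.65) − (-0.35)(-0.35) = 0.4950
  C_12 = −[(-0.25)(0.65) − (-0.35)(-0.40)] = 0.3025
  C_13 = (-0.25)(-0.35) − (0.95)(-0.40) = 0.4675
  C_21 = −[(-0.05)(0.65) − (0.00)(-0.35)] = 0.0325
  C_22 = (1.00)(0.65) − (0.00)(-0.40) = 0.6500
  C_23 = −[(1.00)(-0.35) − (-0.05)(-0.40)] = 0.3700
  C_31 = (-0.05)(-0.35) − (0.00)(0.95) = 0.0175
  C_32 = −[(1.00)(-0.35) − (0.00)(-0.25)] = 0.3500
  C_33 = (1.00)(0.95) − (-0.05)(-0.25) = 0.9375
det(I−A) = Σ_j (I−A)_1j·C_1j = (1.00)(0.4950) + (-0.05)(0.3025) + (0.00)(0.4675) = 0.479875
adj(I−A) = Cᵀ =
  [ 0.4950   0.0325   0.0175]
  [ 0.3025   0.6500   0.3500]
  [ 0.4675   0.3700   0.9375]
(I − A)⁻¹ = adj(I−A) / det(I−A) ≈
  [   1.0315     0.0677     0.0365]
  [   0.6304     1.3545     0.7294]
  [   0.9742     0.7710     1.9536]
The output multiplier for sector j is the column-j sum of the Leontief inverse (I − A)⁻¹ = adj(I−A) / det(I−A).
Column 3 of adj(I−A): (0.0175, 0.3500, 0.9375); det(I−A) = 0.479875.
m_3 = (0.0175 + 0.3500 + 0.9375) / 0.479875 = 1.305 / 0.479875 ≈ 2.719.

m_3 = 2.719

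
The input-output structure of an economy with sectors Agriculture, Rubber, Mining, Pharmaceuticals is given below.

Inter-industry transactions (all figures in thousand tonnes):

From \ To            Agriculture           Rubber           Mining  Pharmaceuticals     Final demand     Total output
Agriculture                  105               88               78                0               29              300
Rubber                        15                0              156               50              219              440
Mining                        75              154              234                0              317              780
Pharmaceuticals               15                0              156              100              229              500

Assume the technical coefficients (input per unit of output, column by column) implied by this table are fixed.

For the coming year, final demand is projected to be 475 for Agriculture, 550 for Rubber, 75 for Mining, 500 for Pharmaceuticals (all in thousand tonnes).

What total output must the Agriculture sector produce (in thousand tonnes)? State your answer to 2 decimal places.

x_A = 1154.98

Technical coefficients a_ij = z_ij / X_j:
  a_AA = 105/300 = 0.35, a_RA = 15/300 = 0.05, a_MA = 75/300 = 0.25, a_PA = 15/300 = 0.05
  a_AR = 88/440 = 0.20, a_RR = 0/440 = 0.00, a_MR = 154/440 = 0.35, a_PR = 0/440 = 0.00
  a_AM = 78/780 = 0.10, a_RM = 156/780 = 0.20, a_MM = 234/780 = 0.30, a_PM = 156/780 = 0.20
  a_AP = 0/500 = 0.00, a_RP = 50/500 = 0.10, a_MP = 0/500 = 0.00, a_PP = 100/500 = 0.20
I − A =
  [   0.65    -0.20    -0.10     0.00]
  [  -0.05     1.00    -0.20    -0.10]
  [  -0.25    -0.35     0.70     0.00]
  [  -0.05     0.00    -0.20     0.80]
Compute the cofactors C_ij = (−1)^(i+j)·(3×3 minor ij) of I−A; the adjugate is their transpose:
adj(I−A) = Cᵀ =
  [ 0.49700   0.14000   0.11600   0.01750]
  [ 0.07650   0.34400   0.12150   0.04300]
  [ 0.21575   0.22200   0.51100   0.02775]
  [ 0.08500   0.06425   0.13500   0.36575]
det(I−A) = Σ_j (I−A)_1j·C_1j = (0.65)(0.49700) + (-0.20)(0.07650) + (-0.10)(0.21575) + (0.00)(0.08500) = 0.286175
(I − A)⁻¹ = adj(I−A) / det(I−A) ≈
  [   1.7367     0.4892     0.4053     0.0612]
  [   0.2673     1.2021     0.4246     0.1503]
  [   0.7539     0.7757     1.7856     0.0970]
  [   0.2970     0.2245     0.4717     1.2781]
x = (I − A)⁻¹ d = adj(I−A)·d / det(I−A), with det(I−A) = 0.286175:
  x_A = (0.49700·475 + 0.14000·550 + 0.11600·75 + 0.01750·500) / 0.286175 = 330.525 / 0.286175 ≈ 1154.98
  x_R = (0.07650·475 + 0.34400·550 + 0.12150·75 + 0.04300·500) / 0.286175 = 256.15 / 0.286175 ≈ 895.08
  x_M = (0.21575·475 + 0.22200·550 + 0.51100·75 + 0.02775·500) / 0.286175 = 276.78125 / 0.286175 ≈ 967.17
  x_P = (0.08500·475 + 0.06425·550 + 0.13500·75 + 0.36575·500) / 0.286175 = 268.7125 / 0.286175 ≈ 938.98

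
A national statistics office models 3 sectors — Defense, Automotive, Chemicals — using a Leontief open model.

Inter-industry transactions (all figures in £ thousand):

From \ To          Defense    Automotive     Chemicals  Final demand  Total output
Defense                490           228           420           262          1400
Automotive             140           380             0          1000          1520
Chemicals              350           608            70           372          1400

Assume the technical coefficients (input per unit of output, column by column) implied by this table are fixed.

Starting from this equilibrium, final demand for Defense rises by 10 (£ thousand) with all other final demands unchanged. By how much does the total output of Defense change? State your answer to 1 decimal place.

Δx_D = 18.7

Technical coefficients a_ij = z_ij / X_j:
  a_DD = 490/1400 = 0.35, a_AD = 140/1400 = 0.10, a_CD = 350/1400 = 0.25
  a_DA = 228/1520 = 0.15, a_AA = 380/1520 = 0.25, a_CA = 608/1520 = 0.40
  a_DC = 420/1400 = 0.30, a_AC = 0/1400 = 0.00, a_CC = 70/1400 = 0.05
I − A =
  [   0.65    -0.15    -0.30]
  [  -0.10     0.75     0.00]
  [  -0.25    -0.40     0.95]
Cofactors of I−A, C_ij = (−1)^(i+j)·(minor ij) (rows/columns in the sector order above):
  C_11 = (0.75)(0.95) − (0.00)(-0.40) = 0.7125
  C_12 = −[(-0.10)(0.95) − (0.00)(-0.25)] = 0.0950
  C_13 = (-0.10)(-0.40) − (0.75)(-0.25) = 0.2275
  C_21 = −[(-0.15)(0.95) − (-0.30)(-0.40)] = 0.2625
  C_22 = (0.65)(0.95) − (-0.30)(-0.25) = 0.5425
  C_23 = −[(0.65)(-0.40) − (-0.15)(-0.25)] = 0.2975
  C_31 = (-0.15)(0.00) − (-0.30)(0.75) = 0.2250
  C_32 = −[(0.65)(0.00) − (-0.30)(-0.10)] = 0.0300
  C_33 = (0.65)(0.75) − (-0.15)(-0.10) = 0.4725
det(I−A) = Σ_j (I−A)_1j·C_1j = (0.65)(0.7125) + (-0.15)(0.0950) + (-0.30)(0.2275) = 0.380625
adj(I−A) = Cᵀ =
  [ 0.7125   0.2625   0.2250]
  [ 0.0950   0.5425   0.0300]
  [ 0.2275   0.2975   0.4725]
(I − A)⁻¹ = adj(I−A) / det(I−A) ≈
  [   1.8719     0.6897     0.5911]
  [   0.2496     1.4253     0.0788]
  [   0.5977     0.7816     1.2414]
Δx = (I − A)⁻¹ Δd with Δd having +10 in the Defense component and 0 elsewhere.
So Δx_D = L_DD · (+10), where L_DD = adj(I−A)_DD / det(I−A) = 0.7125 / 0.380625.
Δx_D = 0.7125 × (+10) / 0.380625 = 7.125 / 0.380625 ≈ 18.7.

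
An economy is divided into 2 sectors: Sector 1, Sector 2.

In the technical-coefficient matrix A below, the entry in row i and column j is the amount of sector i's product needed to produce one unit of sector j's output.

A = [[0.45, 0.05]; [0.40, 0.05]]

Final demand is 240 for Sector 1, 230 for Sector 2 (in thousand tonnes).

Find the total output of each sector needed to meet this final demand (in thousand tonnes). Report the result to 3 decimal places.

I − A =
  [   0.55    -0.05]
  [  -0.40     0.95]
det(I−A) = (0.55)(0.95) − (-0.05)(-0.40) = 0.5025
adj(I−A) = [[0.95, 0.05], [0.40, 0.55]]
(I − A)⁻¹ = adj(I−A) / det(I−A) ≈
  [   1.8905     0.0995]
  [   0.7960     1.0945]
x = (I − A)⁻¹ d = adj(I−A)·d / det(I−A), with det(I−A) = 0.5025:
  x_1 = (0.95·240 + 0.05·230) / 0.5025 = 239.50 / 0.5025 ≈ 476.617
  x_2 = (0.40·240 + 0.55·230) / 0.5025 = 222.50 / 0.5025 ≈ 442.786

x_1 = 476.617, x_2 = 442.786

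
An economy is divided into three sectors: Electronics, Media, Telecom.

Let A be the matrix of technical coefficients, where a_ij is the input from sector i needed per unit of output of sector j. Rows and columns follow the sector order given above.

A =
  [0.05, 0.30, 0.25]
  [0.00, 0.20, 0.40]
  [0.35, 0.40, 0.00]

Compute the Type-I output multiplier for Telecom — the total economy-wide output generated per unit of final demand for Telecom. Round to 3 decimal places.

I − A =
  [   0.95    -0.30    -0.25]
  [   0.00     0.80    -0.40]
  [  -0.35    -0.40     1.00]
Cofactors of I−A, C_ij = (−1)^(i+j)·(minor ij) (rows/columns in the sector order above):
  C_11 = (0.80)(1.00) − (-0.40)(-0.40) = 0.6400
  C_12 = −[(0.00)(1.00) − (-0.40)(-0.35)] = 0.1400
  C_13 = (0.00)(-0.40) − (0.80)(-0.35) = 0.2800
  C_21 = −[(-0.30)(1.00) − (-0.25)(-0.40)] = 0.4000
  C_22 = (0.95)(1.00) − (-0.25)(-0.35) = 0.8625
  C_23 = −[(0.95)(-0.40) − (-0.30)(-0.35)] = 0.4850
  C_31 = (-0.30)(-0.40) − (-0.25)(0.80) = 0.3200
  C_32 = −[(0.95)(-0.40) − (-0.25)(0.00)] = 0.3800
  C_33 = (0.95)(0.80) − (-0.30)(0.00) = 0.7600
det(I−A) = Σ_j (I−A)_1j·C_1j = (0.95)(0.6400) + (-0.30)(0.1400) + (-0.25)(0.2800) = 0.4960
adj(I−A) = Cᵀ =
  [ 0.6400   0.4000   0.3200]
  [ 0.1400   0.8625   0.3800]
  [ 0.2800   0.4850   0.7600]
(I − A)⁻¹ = adj(I−A) / det(I−A) ≈
  [   1.2903     0.8065     0.6452]
  [   0.2823     1.7389     0.7661]
  [   0.5645     0.9778     1.5323]
The output multiplier for sector j is the column-j sum of the Leontief inverse (I − A)⁻¹ = adj(I−A) / det(I−A).
Column T of adj(I−A): (0.3200, 0.3800, 0.7600); det(I−A) = 0.4960.
m_T = (0.3200 + 0.3800 + 0.7600) / 0.4960 = 1.46 / 0.4960 ≈ 2.944.

m_T = 2.944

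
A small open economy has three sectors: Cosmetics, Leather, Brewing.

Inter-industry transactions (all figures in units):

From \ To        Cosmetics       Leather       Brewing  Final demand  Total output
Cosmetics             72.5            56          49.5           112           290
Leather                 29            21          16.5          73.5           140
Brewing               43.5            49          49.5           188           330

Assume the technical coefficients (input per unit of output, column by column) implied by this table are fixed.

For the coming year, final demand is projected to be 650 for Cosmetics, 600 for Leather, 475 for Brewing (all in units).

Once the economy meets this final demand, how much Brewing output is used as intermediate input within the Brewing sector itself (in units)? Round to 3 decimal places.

Technical coefficients a_ij = z_ij / X_j:
  a_11 = 72.5/290 = 0.25, a_21 = 29/290 = 0.10, a_31 = 43.5/290 = 0.15
  a_12 = 56/140 = 0.40, a_22 = 21/140 = 0.15, a_32 = 49/140 = 0.35
  a_13 = 49.5/330 = 0.15, a_23 = 16.5/330 = 0.05, a_33 = 49.5/330 = 0.15
I − A =
  [   0.75    -0.40    -0.15]
  [  -0.10     0.85    -0.05]
  [  -0.15    -0.35     0.85]
Cofactors of I−A, C_ij = (−1)^(i+j)·(minor ij) (rows/columns in the sector order above):
  C_11 = (0.85)(0.85) − (-0.05)(-0.35) = 0.7050
  C_12 = −[(-0.10)(0.85) − (-0.05)(-0.15)] = 0.0925
  C_13 = (-0.10)(-0.35) − (0.85)(-0.15) = 0.1625
  C_21 = −[(-0.40)(0.85) − (-0.15)(-0.35)] = 0.3925
  C_22 = (0.75)(0.85) − (-0.15)(-0.15) = 0.6150
  C_23 = −[(0.75)(-0.35) − (-0.40)(-0.15)] = 0.3225
  C_31 = (-0.40)(-0.05) − (-0.15)(0.85) = 0.1475
  C_32 = −[(0.75)(-0.05) − (-0.15)(-0.10)] = 0.0525
  C_33 = (0.75)(0.85) − (-0.40)(-0.10) = 0.5975
det(I−A) = Σ_j (I−A)_1j·C_1j = (0.75)(0.7050) + (-0.40)(0.0925) + (-0.15)(0.1625) = 0.467375
adj(I−A) = Cᵀ =
  [ 0.7050   0.3925   0.1475]
  [ 0.0925   0.6150   0.0525]
  [ 0.1625   0.3225   0.5975]
(I − A)⁻¹ = adj(I−A) / det(I−A) ≈
  [   1.5084     0.8398     0.3156]
  [   0.1979     1.3159     0.1123]
  [   0.3477     0.6900     1.2784]
First solve x = (I − A)⁻¹ d = adj(I−A)·d / det(I−A); in particular x_3 = (0.1625·650 + 0.3225·600 + 0.5975·475) / 0.467375 = 582.9375 / 0.467375 ≈ 1247.25863.
Intermediate flow from 3 to 3: z_33 = a_33 · x_3 = 0.15 × 582.9375 / 0.467375 = 87.440625 / 0.467375 ≈ 187.089.

z_33 = 187.089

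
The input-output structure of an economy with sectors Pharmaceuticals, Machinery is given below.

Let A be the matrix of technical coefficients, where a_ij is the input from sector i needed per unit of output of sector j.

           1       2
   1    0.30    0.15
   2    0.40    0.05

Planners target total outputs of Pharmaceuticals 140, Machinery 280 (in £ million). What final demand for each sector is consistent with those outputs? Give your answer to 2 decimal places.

I − A =
  [   0.70    -0.15]
  [  -0.40     0.95]
d = (I − A) x:
  d_1 = (+0.70)·140 + (-0.15)·280 = 56.00
  d_2 = (-0.40)·140 + (+0.95)·280 = 210.00

d_1 = 56.00, d_2 = 210.00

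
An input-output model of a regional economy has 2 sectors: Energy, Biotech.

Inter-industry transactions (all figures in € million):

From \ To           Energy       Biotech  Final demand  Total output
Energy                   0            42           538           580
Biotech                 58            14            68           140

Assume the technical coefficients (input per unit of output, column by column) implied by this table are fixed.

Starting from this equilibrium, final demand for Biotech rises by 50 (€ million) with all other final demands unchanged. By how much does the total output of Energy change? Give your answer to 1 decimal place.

Δx_E = 17.2

Technical coefficients a_ij = z_ij / X_j:
  a_EE = 0/580 = 0.00, a_BE = 58/580 = 0.10
  a_EB = 42/140 = 0.30, a_BB = 14/140 = 0.10
I − A =
  [   1.00    -0.30]
  [  -0.10     0.90]
det(I−A) = (1.00)(0.90) − (-0.30)(-0.10) = 0.8700
adj(I−A) = [[0.90, 0.30], [0.10, 1.00]]
(I − A)⁻¹ = adj(I−A) / det(I−A) ≈
  [   1.0345     0.3448]
  [   0.1149     1.1494]
Δx = (I − A)⁻¹ Δd with Δd having +50 in the Biotech component and 0 elsewhere.
So Δx_E = L_EB · (+50), where L_EB = adj(I−A)_EB / det(I−A) = 0.30 / 0.8700.
Δx_E = 0.30 × (+50) / 0.8700 = 15.00 / 0.8700 ≈ 17.2.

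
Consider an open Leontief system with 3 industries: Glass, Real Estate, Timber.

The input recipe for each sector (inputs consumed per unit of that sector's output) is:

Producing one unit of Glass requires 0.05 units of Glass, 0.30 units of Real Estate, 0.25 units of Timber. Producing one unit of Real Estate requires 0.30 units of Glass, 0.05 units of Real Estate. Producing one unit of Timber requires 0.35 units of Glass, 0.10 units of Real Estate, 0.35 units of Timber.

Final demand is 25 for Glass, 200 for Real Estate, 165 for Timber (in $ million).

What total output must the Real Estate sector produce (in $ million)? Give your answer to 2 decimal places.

I − A =
  [   0.95    -0.30    -0.35]
  [  -0.30     0.95    -0.10]
  [  -0.25     0.00     0.65]
Cofactors of I−A, C_ij = (−1)^(i+j)·(minor ij) (rows/columns in the sector order above):
  C_11 = (0.95)(0.65) − (-0.10)(0.00) = 0.6175
  C_12 = −[(-0.30)(0.65) − (-0.10)(-0.25)] = 0.2200
  C_13 = (-0.30)(0.00) − (0.95)(-0.25) = 0.2375
  C_21 = −[(-0.30)(0.65) − (-0.35)(0.00)] = 0.1950
  C_22 = (0.95)(0.65) − (-0.35)(-0.25) = 0.5300
  C_23 = −[(0.95)(0.00) − (-0.30)(-0.25)] = 0.0750
  C_31 = (-0.30)(-0.10) − (-0.35)(0.95) = 0.3625
  C_32 = −[(0.95)(-0.10) − (-0.35)(-0.30)] = 0.2000
  C_33 = (0.95)(0.95) − (-0.30)(-0.30) = 0.8125
det(I−A) = Σ_j (I−A)_1j·C_1j = (0.95)(0.6175) + (-0.30)(0.2200) + (-0.35)(0.2375) = 0.4375
adj(I−A) = Cᵀ =
  [ 0.6175   0.1950   0.3625]
  [ 0.2200   0.5300   0.2000]
  [ 0.2375   0.0750   0.8125]
(I − A)⁻¹ = adj(I−A) / det(I−A) ≈
  [   1.4114     0.4457     0.8286]
  [   0.5029     1.2114     0.4571]
  [   0.5429     0.1714     1.8571]
x = (I − A)⁻¹ d = adj(I−A)·d / det(I−A), with det(I−A) = 0.4375:
  x_1 = (0.6175·25 + 0.1950·200 + 0.3625·165) / 0.4375 = 114.25 / 0.4375 ≈ 261.14
  x_2 = (0.2200·25 + 0.5300·200 + 0.2000·165) / 0.4375 = 144.50 / 0.4375 ≈ 330.29
  x_3 = (0.2375·25 + 0.0750·200 + 0.8125·165) / 0.4375 = 155.00 / 0.4375 ≈ 354.29

x_2 = 330.29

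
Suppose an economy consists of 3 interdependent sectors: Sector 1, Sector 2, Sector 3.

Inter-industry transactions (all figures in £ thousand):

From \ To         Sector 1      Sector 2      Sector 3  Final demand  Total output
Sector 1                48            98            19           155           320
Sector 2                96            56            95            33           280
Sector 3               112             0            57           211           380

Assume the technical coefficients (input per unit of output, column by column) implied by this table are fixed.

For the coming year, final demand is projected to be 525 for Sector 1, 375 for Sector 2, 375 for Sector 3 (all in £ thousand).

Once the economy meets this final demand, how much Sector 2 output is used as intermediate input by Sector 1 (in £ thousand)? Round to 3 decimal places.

z_21 = 348.804

Technical coefficients a_ij = z_ij / X_j:
  a_11 = 48/320 = 0.15, a_21 = 96/320 = 0.30, a_31 = 112/320 = 0.35
  a_12 = 98/280 = 0.35, a_22 = 56/280 = 0.20, a_32 = 0/280 = 0.00
  a_13 = 19/380 = 0.05, a_23 = 95/380 = 0.25, a_33 = 57/380 = 0.15
I − A =
  [   0.85    -0.35    -0.05]
  [  -0.30     0.80    -0.25]
  [  -0.35     0.00     0.85]
Cofactors of I−A, C_ij = (−1)^(i+j)·(minor ij) (rows/columns in the sector order above):
  C_11 = (0.80)(0.85) − (-0.25)(0.00) = 0.6800
  C_12 = −[(-0.30)(0.85) − (-0.25)(-0.35)] = 0.3425
  C_13 = (-0.30)(0.00) − (0.80)(-0.35) = 0.2800
  C_21 = −[(-0.35)(0.85) − (-0.05)(0.00)] = 0.2975
  C_22 = (0.85)(0.85) − (-0.05)(-0.35) = 0.7050
  C_23 = −[(0.85)(0.00) − (-0.35)(-0.35)] = 0.1225
  C_31 = (-0.35)(-0.25) − (-0.05)(0.80) = 0.1275
  C_32 = −[(0.85)(-0.25) − (-0.05)(-0.30)] = 0.2275
  C_33 = (0.85)(0.80) − (-0.35)(-0.30) = 0.5750
det(I−A) = Σ_j (I−A)_1j·C_1j = (0.85)(0.6800) + (-0.35)(0.3425) + (-0.05)(0.2800) = 0.444125
adj(I−A) = Cᵀ =
  [ 0.6800   0.2975   0.1275]
  [ 0.3425   0.7050   0.2275]
  [ 0.2800   0.1225   0.5750]
(I − A)⁻¹ = adj(I−A) / det(I−A) ≈
  [   1.5311     0.6699     0.2871]
  [   0.7712     1.5874     0.5122]
  [   0.6305     0.2758     1.2947]
First solve x = (I − A)⁻¹ d = adj(I−A)·d / det(I−A); in particular x_1 = (0.6800·525 + 0.2975·375 + 0.1275·375) / 0.444125 = 516.375 / 0.444125 ≈ 1162.67943.
Intermediate flow from 2 to 1: z_21 = a_21 · x_1 = 0.30 × 516.375 / 0.444125 = 154.9125 / 0.444125 ≈ 348.804.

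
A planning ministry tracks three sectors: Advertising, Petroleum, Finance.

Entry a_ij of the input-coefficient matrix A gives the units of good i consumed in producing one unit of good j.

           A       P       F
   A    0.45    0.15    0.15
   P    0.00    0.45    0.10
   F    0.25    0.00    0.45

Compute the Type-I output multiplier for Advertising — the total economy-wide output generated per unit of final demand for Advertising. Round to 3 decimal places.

I − A =
  [   0.55    -0.15    -0.15]
  [   0.00     0.55    -0.10]
  [  -0.25     0.00     0.55]
Cofactors of I−A, C_ij = (−1)^(i+j)·(minor ij) (rows/columns in the sector order above):
  C_11 = (0.55)(0.55) − (-0.10)(0.00) = 0.3025
  C_12 = −[(0.00)(0.55) − (-0.10)(-0.25)] = 0.0250
  C_13 = (0.00)(0.00) − (0.55)(-0.25) = 0.1375
  C_21 = −[(-0.15)(0.55) − (-0.15)(0.00)] = 0.0825
  C_22 = (0.55)(0.55) − (-0.15)(-0.25) = 0.2650
  C_23 = −[(0.55)(0.00) − (-0.15)(-0.25)] = 0.0375
  C_31 = (-0.15)(-0.10) − (-0.15)(0.55) = 0.0975
  C_32 = −[(0.55)(-0.10) − (-0.15)(0.00)] = 0.0550
  C_33 = (0.55)(0.55) − (-0.15)(0.00) = 0.3025
det(I−A) = Σ_j (I−A)_1j·C_1j = (0.55)(0.3025) + (-0.15)(0.0250) + (-0.15)(0.1375) = 0.1420
adj(I−A) = Cᵀ =
  [ 0.3025   0.0825   0.0975]
  [ 0.0250   0.2650   0.0550]
  [ 0.1375   0.0375   0.3025]
(I − A)⁻¹ = adj(I−A) / det(I−A) ≈
  [   2.1303     0.5810     0.6866]
  [   0.1761     1.8662     0.3873]
  [   0.9683     0.2641     2.1303]
The output multiplier for sector j is the column-j sum of the Leontief inverse (I − A)⁻¹ = adj(I−A) / det(I−A).
Column A of adj(I−A): (0.3025, 0.0250, 0.1375); det(I−A) = 0.1420.
m_A = (0.3025 + 0.0250 + 0.1375) / 0.1420 = 0.465 / 0.1420 ≈ 3.275.

m_A = 3.275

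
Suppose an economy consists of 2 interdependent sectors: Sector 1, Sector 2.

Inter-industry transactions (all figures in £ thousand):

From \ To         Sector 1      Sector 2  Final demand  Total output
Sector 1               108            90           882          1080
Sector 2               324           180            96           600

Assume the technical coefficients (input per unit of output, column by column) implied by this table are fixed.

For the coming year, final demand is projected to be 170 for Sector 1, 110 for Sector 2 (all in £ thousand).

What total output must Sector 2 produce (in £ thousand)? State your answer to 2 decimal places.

Technical coefficients a_ij = z_ij / X_j:
  a_11 = 108/1080 = 0.10, a_21 = 324/1080 = 0.30
  a_12 = 90/600 = 0.15, a_22 = 180/600 = 0.30
I − A =
  [   0.90    -0.15]
  [  -0.30     0.70]
det(I−A) = (0.90)(0.70) − (-0.15)(-0.30) = 0.5850
adj(I−A) = [[0.70, 0.15], [0.30, 0.90]]
(I − A)⁻¹ = adj(I−A) / det(I−A) ≈
  [   1.1966     0.2564]
  [   0.5128     1.5385]
x = (I − A)⁻¹ d = adj(I−A)·d / det(I−A), with det(I−A) = 0.5850:
  x_1 = (0.70·170 + 0.15·110) / 0.5850 = 135.50 / 0.5850 ≈ 231.62
  x_2 = (0.30·170 + 0.90·110) / 0.5850 = 150.00 / 0.5850 ≈ 256.41

x_2 = 256.41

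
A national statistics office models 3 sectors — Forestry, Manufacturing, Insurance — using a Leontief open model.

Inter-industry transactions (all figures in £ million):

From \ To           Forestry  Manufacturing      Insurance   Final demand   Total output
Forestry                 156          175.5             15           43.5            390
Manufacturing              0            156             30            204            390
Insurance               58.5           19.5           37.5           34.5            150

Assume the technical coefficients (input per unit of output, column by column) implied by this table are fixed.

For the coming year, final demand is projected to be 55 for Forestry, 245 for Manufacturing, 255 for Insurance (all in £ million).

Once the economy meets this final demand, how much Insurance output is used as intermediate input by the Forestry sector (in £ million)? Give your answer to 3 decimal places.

Technical coefficients a_ij = z_ij / X_j:
  a_11 = 156/390 = 0.40, a_21 = 0/390 = 0.00, a_31 = 58.5/390 = 0.15
  a_12 = 175.5/390 = 0.45, a_22 = 156/390 = 0.40, a_32 = 19.5/390 = 0.05
  a_13 = 15/150 = 0.10, a_23 = 30/150 = 0.20, a_33 = 37.5/150 = 0.25
I − A =
  [   0.60    -0.45    -0.10]
  [   0.00     0.60    -0.20]
  [  -0.15    -0.05     0.75]
Cofactors of I−A, C_ij = (−1)^(i+j)·(minor ij) (rows/columns in the sector order above):
  C_11 = (0.60)(0.75) − (-0.20)(-0.05) = 0.4400
  C_12 = −[(0.00)(0.75) − (-0.20)(-0.15)] = 0.0300
  C_13 = (0.00)(-0.05) − (0.60)(-0.15) = 0.0900
  C_21 = −[(-0.45)(0.75) − (-0.10)(-0.05)] = 0.3425
  C_22 = (0.60)(0.75) − (-0.10)(-0.15) = 0.4350
  C_23 = −[(0.60)(-0.05) − (-0.45)(-0.15)] = 0.0975
  C_31 = (-0.45)(-0.20) − (-0.10)(0.60) = 0.1500
  C_32 = −[(0.60)(-0.20) − (-0.10)(0.00)] = 0.1200
  C_33 = (0.60)(0.60) − (-0.45)(0.00) = 0.3600
det(I−A) = Σ_j (I−A)_1j·C_1j = (0.60)(0.4400) + (-0.45)(0.0300) + (-0.10)(0.0900) = 0.2415
adj(I−A) = Cᵀ =
  [ 0.4400   0.3425   0.1500]
  [ 0.0300   0.4350   0.1200]
  [ 0.0900   0.0975   0.3600]
(I − A)⁻¹ = adj(I−A) / det(I−A) ≈
  [   1.8219     1.4182     0.6211]
  [   0.1242     1.8012     0.4969]
  [   0.3727     0.4037     1.4907]
First solve x = (I − A)⁻¹ d = adj(I−A)·d / det(I−A); in particular x_1 = (0.4400·55 + 0.3425·245 + 0.1500·255) / 0.2415 = 146.3625 / 0.2415 ≈ 606.05590.
Intermediate flow from 3 to 1: z_31 = a_31 · x_1 = 0.15 × 146.3625 / 0.2415 = 21.954375 / 0.2415 ≈ 90.908.

z_31 = 90.908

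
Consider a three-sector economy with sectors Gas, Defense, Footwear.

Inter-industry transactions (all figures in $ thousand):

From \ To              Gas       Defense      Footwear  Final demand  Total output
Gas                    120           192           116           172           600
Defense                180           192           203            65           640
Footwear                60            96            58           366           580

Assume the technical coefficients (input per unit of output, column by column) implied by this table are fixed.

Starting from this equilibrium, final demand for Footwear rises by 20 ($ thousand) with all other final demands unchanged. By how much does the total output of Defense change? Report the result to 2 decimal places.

Δx_D = 19.57

Technical coefficients a_ij = z_ij / X_j:
  a_GG = 120/600 = 0.20, a_DG = 180/600 = 0.30, a_FG = 60/600 = 0.10
  a_GD = 192/640 = 0.30, a_DD = 192/640 = 0.30, a_FD = 96/640 = 0.15
  a_GF = 116/580 = 0.20, a_DF = 203/580 = 0.35, a_FF = 58/580 = 0.10
I − A =
  [   0.80    -0.30    -0.20]
  [  -0.30     0.70    -0.35]
  [  -0.10    -0.15     0.90]
Cofactors of I−A, C_ij = (−1)^(i+j)·(minor ij) (rows/columns in the sector order above):
  C_11 = (0.70)(0.90) − (-0.35)(-0.15) = 0.5775
  C_12 = −[(-0.30)(0.90) − (-0.35)(-0.10)] = 0.3050
  C_13 = (-0.30)(-0.15) − (0.70)(-0.10) = 0.1150
  C_21 = −[(-0.30)(0.90) − (-0.20)(-0.15)] = 0.3000
  C_22 = (0.80)(0.90) − (-0.20)(-0.10) = 0.7000
  C_23 = −[(0.80)(-0.15) − (-0.30)(-0.10)] = 0.1500
  C_31 = (-0.30)(-0.35) − (-0.20)(0.70) = 0.2450
  C_32 = −[(0.80)(-0.35) − (-0.20)(-0.30)] = 0.3400
  C_33 = (0.80)(0.70) − (-0.30)(-0.30) = 0.4700
det(I−A) = Σ_j (I−A)_1j·C_1j = (0.80)(0.5775) + (-0.30)(0.3050) + (-0.20)(0.1150) = 0.3475
adj(I−A) = Cᵀ =
  [ 0.5775   0.3000   0.2450]
  [ 0.3050   0.7000   0.3400]
  [ 0.1150   0.1500   0.4700]
(I − A)⁻¹ = adj(I−A) / det(I−A) ≈
  [   1.6619     0.8633     0.7050]
  [   0.8777     2.0144     0.9784]
  [   0.3309     0.4317     1.3525]
Δx = (I − A)⁻¹ Δd with Δd having +20 in the Footwear component and 0 elsewhere.
So Δx_D = L_DF · (+20), where L_DF = adj(I−A)_DF / det(I−A) = 0.3400 / 0.3475.
Δx_D = 0.3400 × (+20) / 0.3475 = 6.80 / 0.3475 ≈ 19.57.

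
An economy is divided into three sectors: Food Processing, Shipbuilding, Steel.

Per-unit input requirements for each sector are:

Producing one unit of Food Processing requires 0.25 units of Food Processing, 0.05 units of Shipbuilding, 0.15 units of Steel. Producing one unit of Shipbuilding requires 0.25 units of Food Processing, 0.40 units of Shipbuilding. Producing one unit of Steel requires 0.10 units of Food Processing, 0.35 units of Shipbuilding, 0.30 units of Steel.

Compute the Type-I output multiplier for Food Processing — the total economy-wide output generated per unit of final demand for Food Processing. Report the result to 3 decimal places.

m_1 = 2.103

I − A =
  [   0.75    -0.25    -0.10]
  [  -0.05     0.60    -0.35]
  [  -0.15     0.00     0.70]
Cofactors of I−A, C_ij = (−1)^(i+j)·(minor ij) (rows/columns in the sector order above):
  C_11 = (0.60)(0.70) − (-0.35)(0.00) = 0.4200
  C_12 = −[(-0.05)(0.70) − (-0.35)(-0.15)] = 0.0875
  C_13 = (-0.05)(0.00) − (0.60)(-0.15) = 0.0900
  C_21 = −[(-0.25)(0.70) − (-0.10)(0.00)] = 0.1750
  C_22 = (0.75)(0.70) − (-0.10)(-0.15) = 0.5100
  C_23 = −[(0.75)(0.00) − (-0.25)(-0.15)] = 0.0375
  C_31 = (-0.25)(-0.35) − (-0.10)(0.60) = 0.1475
  C_32 = −[(0.75)(-0.35) − (-0.10)(-0.05)] = 0.2675
  C_33 = (0.75)(0.60) − (-0.25)(-0.05) = 0.4375
det(I−A) = Σ_j (I−A)_1j·C_1j = (0.75)(0.4200) + (-0.25)(0.0875) + (-0.10)(0.0900) = 0.284125
adj(I−A) = Cᵀ =
  [ 0.4200   0.1750   0.1475]
  [ 0.0875   0.5100   0.2675]
  [ 0.0900   0.0375   0.4375]
(I − A)⁻¹ = adj(I−A) / det(I−A) ≈
  [   1.4782     0.6159     0.5191]
  [   0.3080     1.7950     0.9415]
  [   0.3168     0.1320     1.5398]
The output multiplier for sector j is the column-j sum of the Leontief inverse (I − A)⁻¹ = adj(I−A) / det(I−A).
Column 1 of adj(I−A): (0.4200, 0.0875, 0.0900); det(I−A) = 0.284125.
m_1 = (0.4200 + 0.0875 + 0.0900) / 0.284125 = 0.5975 / 0.284125 ≈ 2.103.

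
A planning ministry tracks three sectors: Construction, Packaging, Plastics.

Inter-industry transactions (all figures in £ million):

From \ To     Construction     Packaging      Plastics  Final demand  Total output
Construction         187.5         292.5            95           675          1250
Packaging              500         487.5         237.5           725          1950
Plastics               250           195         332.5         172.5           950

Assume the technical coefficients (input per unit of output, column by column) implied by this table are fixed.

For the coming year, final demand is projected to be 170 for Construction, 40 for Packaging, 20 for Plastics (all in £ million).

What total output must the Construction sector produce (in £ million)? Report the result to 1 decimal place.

x_1 = 260.0

Technical coefficients a_ij = z_ij / X_j:
  a_11 = 187.5/1250 = 0.15, a_21 = 500/1250 = 0.40, a_31 = 250/1250 = 0.20
  a_12 = 292.5/1950 = 0.15, a_22 = 487.5/1950 = 0.25, a_32 = 195/1950 = 0.10
  a_13 = 95/950 = 0.10, a_23 = 237.5/950 = 0.25, a_33 = 332.5/950 = 0.35
I − A =
  [   0.85    -0.15    -0.10]
  [  -0.40     0.75    -0.25]
  [  -0.20    -0.10     0.65]
Cofactors of I−A, C_ij = (−1)^(i+j)·(minor ij) (rows/columns in the sector order above):
  C_11 = (0.75)(0.65) − (-0.25)(-0.10) = 0.4625
  C_12 = −[(-0.40)(0.65) − (-0.25)(-0.20)] = 0.3100
  C_13 = (-0.40)(-0.10) − (0.75)(-0.20) = 0.1900
  C_21 = −[(-0.15)(0.65) − (-0.10)(-0.10)] = 0.1075
  C_22 = (0.85)(0.65) − (-0.10)(-0.20) = 0.5325
  C_23 = −[(0.85)(-0.10) − (-0.15)(-0.20)] = 0.1150
  C_31 = (-0.15)(-0.25) − (-0.10)(0.75) = 0.1125
  C_32 = −[(0.85)(-0.25) − (-0.10)(-0.40)] = 0.2525
  C_33 = (0.85)(0.75) − (-0.15)(-0.40) = 0.5775
det(I−A) = Σ_j (I−A)_1j·C_1j = (0.85)(0.4625) + (-0.15)(0.3100) + (-0.10)(0.1900) = 0.327625
adj(I−A) = Cᵀ =
  [ 0.4625   0.1075   0.1125]
  [ 0.3100   0.5325   0.2525]
  [ 0.1900   0.1150   0.5775]
(I − A)⁻¹ = adj(I−A) / det(I−A) ≈
  [   1.4117     0.3281     0.3434]
  [   0.9462     1.6253     0.7707]
  [   0.5799     0.3510     1.7627]
x = (I − A)⁻¹ d = adj(I−A)·d / det(I−A), with det(I−A) = 0.327625:
  x_1 = (0.4625·170 + 0.1075·40 + 0.1125·20) / 0.327625 = 85.175 / 0.327625 ≈ 260.0
  x_2 = (0.3100·170 + 0.5325·40 + 0.2525·20) / 0.327625 = 79.05 / 0.327625 ≈ 241.3
  x_3 = (0.1900·170 + 0.1150·40 + 0.5775·20) / 0.327625 = 48.45 / 0.327625 ≈ 147.9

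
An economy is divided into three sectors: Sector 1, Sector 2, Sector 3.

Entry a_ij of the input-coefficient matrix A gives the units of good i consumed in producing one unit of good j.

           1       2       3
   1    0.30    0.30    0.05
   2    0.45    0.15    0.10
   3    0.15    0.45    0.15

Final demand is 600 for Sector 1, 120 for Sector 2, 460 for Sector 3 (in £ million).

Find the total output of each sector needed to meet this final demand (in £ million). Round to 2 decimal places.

x_1 = 1397.78, x_2 = 1038.55, x_3 = 1337.67

I − A =
  [   0.70    -0.30    -0.05]
  [  -0.45     0.85    -0.10]
  [  -0.15    -0.45     0.85]
Cofactors of I−A, C_ij = (−1)^(i+j)·(minor ij) (rows/columns in the sector order above):
  C_11 = (0.85)(0.85) − (-0.10)(-0.45) = 0.6775
  C_12 = −[(-0.45)(0.85) − (-0.10)(-0.15)] = 0.3975
  C_13 = (-0.45)(-0.45) − (0.85)(-0.15) = 0.3300
  C_21 = −[(-0.30)(0.85) − (-0.05)(-0.45)] = 0.2775
  C_22 = (0.70)(0.85) − (-0.05)(-0.15) = 0.5875
  C_23 = −[(0.70)(-0.45) − (-0.30)(-0.15)] = 0.3600
  C_31 = (-0.30)(-0.10) − (-0.05)(0.85) = 0.0725
  C_32 = −[(0.70)(-0.10) − (-0.05)(-0.45)] = 0.0925
  C_33 = (0.70)(0.85) − (-0.30)(-0.45) = 0.4600
det(I−A) = Σ_j (I−A)_1j·C_1j = (0.70)(0.6775) + (-0.30)(0.3975) + (-0.05)(0.3300) = 0.3385
adj(I−A) = Cᵀ =
  [ 0.6775   0.2775   0.0725]
  [ 0.3975   0.5875   0.0925]
  [ 0.3300   0.3600   0.4600]
(I − A)⁻¹ = adj(I−A) / det(I−A) ≈
  [   2.0015     0.8198     0.2142]
  [   1.1743     1.7356     0.2733]
  [   0.9749     1.0635     1.3589]
x = (I − A)⁻¹ d = adj(I−A)·d / det(I−A), with det(I−A) = 0.3385:
  x_1 = (0.6775·600 + 0.2775·120 + 0.0725·460) / 0.3385 = 473.15 / 0.3385 ≈ 1397.78
  x_2 = (0.3975·600 + 0.5875·120 + 0.0925·460) / 0.3385 = 351.55 / 0.3385 ≈ 1038.55
  x_3 = (0.3300·600 + 0.3600·120 + 0.4600·460) / 0.3385 = 452.80 / 0.3385 ≈ 1337.67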